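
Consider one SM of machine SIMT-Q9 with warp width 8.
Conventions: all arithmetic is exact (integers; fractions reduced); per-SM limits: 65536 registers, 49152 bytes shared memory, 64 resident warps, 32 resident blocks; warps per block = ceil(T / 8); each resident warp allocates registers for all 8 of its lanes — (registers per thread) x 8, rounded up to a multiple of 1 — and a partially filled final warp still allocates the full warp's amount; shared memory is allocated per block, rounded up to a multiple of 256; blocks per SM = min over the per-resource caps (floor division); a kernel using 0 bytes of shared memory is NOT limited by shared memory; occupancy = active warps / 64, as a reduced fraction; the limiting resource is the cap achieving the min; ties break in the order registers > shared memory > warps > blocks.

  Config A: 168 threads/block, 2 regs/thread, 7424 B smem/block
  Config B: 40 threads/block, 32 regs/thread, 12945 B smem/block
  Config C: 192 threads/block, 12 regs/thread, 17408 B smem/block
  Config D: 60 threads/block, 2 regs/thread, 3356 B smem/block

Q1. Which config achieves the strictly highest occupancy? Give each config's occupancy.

occupancies: A 63/64, B 15/64, C 3/4, D 1

Answer: D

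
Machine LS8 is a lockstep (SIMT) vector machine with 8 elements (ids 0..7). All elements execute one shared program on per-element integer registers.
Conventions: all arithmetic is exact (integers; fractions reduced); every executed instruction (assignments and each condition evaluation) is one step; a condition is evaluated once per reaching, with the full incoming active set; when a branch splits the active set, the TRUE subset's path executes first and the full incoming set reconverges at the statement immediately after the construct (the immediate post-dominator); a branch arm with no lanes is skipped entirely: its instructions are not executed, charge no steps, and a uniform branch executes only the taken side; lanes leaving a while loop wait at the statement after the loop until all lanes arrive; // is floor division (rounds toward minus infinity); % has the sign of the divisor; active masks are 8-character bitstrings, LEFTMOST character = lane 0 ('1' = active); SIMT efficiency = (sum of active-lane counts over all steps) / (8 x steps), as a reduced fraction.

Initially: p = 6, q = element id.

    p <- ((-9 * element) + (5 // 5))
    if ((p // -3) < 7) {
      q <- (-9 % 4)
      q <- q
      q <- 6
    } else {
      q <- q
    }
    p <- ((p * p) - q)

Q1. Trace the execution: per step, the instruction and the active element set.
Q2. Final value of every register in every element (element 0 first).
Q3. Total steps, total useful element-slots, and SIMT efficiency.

step 0: p <- ((-9 * element) + (5 // 5)) 11111111
step 1: eval ((p // -3) < 7)         11111111
step 2: q <- (-9 % 4)                11100000
step 3: q <- q                       11100000
step 4: q <- 6                       11100000
step 5: q <- q                       00011111
step 6: p <- ((p * p) - q)           11111111

Answer: 7 steps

p: -5,58,283,673,1221,1931,2803,3837
q: 6,6,6,3,4,5,6,7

steps = 7; useful = 38; efficiency = 38/56 = 19/28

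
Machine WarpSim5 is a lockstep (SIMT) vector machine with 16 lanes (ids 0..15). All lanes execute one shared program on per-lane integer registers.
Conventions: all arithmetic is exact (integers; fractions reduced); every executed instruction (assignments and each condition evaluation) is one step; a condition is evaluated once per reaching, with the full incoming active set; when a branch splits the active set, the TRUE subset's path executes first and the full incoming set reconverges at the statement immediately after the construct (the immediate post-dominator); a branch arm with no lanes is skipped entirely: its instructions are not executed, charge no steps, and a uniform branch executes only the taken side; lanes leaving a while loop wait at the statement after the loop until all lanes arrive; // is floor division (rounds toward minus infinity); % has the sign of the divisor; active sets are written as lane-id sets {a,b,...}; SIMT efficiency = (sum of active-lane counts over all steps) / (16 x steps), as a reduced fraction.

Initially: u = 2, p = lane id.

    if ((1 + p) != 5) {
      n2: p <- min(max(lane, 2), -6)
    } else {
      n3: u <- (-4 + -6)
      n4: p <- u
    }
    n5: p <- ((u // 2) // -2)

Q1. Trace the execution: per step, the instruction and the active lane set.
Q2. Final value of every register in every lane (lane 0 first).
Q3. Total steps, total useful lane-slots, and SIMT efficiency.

step 0: eval ((1 + p) != 5)          {0,1,2,3,4,5,6,7,8,9,10,11,12,13,14,15}
step 1: p <- min(max(lane, 2), -6)   {0,1,2,3,5,6,7,8,9,10,11,12,13,14,15}
step 2: u <- (-4 + -6)               {4}
step 3: p <- u                       {4}
step 4: p <- ((u // 2) // -2)        {0,1,2,3,4,5,6,7,8,9,10,11,12,13,14,15}

Answer: 5 steps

u: 2,2,2,2,-10,2,2,2,2,2,2,2,2,2,2,2
p: -1,-1,-1,-1,2,-1,-1,-1,-1,-1,-1,-1,-1,-1,-1,-1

steps = 5; useful = 49; efficiency = 49/80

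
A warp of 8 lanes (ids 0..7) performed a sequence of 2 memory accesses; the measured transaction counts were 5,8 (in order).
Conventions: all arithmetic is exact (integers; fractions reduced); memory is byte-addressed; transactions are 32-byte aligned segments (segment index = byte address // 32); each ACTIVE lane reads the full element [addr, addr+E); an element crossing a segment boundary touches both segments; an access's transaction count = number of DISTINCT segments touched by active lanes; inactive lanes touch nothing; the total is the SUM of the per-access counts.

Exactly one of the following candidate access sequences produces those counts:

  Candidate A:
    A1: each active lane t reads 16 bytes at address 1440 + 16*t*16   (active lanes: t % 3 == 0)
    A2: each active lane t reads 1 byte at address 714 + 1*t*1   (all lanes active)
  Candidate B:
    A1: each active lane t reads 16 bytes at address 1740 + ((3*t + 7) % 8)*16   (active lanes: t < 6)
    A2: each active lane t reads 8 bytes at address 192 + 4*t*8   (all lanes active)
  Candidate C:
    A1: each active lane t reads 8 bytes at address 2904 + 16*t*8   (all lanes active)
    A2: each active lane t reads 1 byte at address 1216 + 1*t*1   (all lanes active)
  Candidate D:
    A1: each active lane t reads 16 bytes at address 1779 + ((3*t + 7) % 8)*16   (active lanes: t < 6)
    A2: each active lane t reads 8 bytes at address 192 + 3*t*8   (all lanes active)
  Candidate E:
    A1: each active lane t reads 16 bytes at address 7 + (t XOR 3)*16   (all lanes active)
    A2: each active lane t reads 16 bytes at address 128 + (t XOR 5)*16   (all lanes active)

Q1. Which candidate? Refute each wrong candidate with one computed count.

A: A1 gives 3 transactions, not 5
C: A1 gives 8 transactions, not 5
D: A2 gives 6 transactions, not 8
E: A2 gives 4 transactions, not 8
B: all counts match (5,8)

Answer: B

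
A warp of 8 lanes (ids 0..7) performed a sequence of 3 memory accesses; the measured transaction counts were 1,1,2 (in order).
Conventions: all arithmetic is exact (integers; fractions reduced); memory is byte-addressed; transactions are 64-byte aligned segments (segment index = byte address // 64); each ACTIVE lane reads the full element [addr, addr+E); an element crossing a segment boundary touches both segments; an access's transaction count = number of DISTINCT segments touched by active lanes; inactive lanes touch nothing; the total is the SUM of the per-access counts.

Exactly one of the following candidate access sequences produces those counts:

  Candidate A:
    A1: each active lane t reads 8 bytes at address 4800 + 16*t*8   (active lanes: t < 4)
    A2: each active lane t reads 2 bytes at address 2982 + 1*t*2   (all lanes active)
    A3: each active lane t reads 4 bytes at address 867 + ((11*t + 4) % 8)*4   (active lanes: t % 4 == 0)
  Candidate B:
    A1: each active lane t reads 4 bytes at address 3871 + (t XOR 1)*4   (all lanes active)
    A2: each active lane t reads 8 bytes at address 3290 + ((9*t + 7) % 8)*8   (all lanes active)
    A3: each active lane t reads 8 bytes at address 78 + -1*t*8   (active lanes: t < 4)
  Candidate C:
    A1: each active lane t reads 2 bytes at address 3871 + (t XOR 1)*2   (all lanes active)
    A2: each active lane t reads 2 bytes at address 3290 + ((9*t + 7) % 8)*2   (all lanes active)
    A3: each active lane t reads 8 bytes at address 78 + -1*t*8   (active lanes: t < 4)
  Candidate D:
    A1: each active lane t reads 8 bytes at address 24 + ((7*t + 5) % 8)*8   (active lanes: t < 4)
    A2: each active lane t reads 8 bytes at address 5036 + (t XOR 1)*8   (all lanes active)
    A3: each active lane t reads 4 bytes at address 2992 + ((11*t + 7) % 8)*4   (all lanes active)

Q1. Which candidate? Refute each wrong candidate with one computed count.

A: A1 gives 4 transactions, not 1
B: A2 gives 2 transactions, not 1
D: A1 gives 2 transactions, not 1
C: all counts match (1,1,2)

Answer: C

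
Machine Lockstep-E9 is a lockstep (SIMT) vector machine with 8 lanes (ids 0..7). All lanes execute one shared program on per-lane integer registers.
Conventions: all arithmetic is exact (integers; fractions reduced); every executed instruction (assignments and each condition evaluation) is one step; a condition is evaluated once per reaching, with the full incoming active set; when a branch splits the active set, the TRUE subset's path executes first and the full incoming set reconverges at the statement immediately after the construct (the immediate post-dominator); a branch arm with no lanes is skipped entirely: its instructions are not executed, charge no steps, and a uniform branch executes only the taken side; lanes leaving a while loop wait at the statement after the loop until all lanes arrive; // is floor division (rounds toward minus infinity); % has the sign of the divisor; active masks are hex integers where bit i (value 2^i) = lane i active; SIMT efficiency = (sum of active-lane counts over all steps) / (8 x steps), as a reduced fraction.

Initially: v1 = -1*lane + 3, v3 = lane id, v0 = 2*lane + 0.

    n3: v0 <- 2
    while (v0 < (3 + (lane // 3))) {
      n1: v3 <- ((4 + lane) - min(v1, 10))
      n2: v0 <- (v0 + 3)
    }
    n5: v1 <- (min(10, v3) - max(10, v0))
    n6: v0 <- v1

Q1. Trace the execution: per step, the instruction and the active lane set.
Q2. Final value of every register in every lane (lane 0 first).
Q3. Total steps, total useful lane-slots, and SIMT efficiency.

step 0: v0 <- 2                      0xff
step 1: eval (v0 < (3 + (lane // 3))) 0xff
step 2: v3 <- ((4 + lane) - min(v1, 10)) 0xff
step 3: v0 <- (v0 + 3)               0xff
step 4: eval (v0 < (3 + (lane // 3))) 0xff
step 5: v1 <- (min(10, v3) - max(10, v0)) 0xff
step 6: v0 <- v1                     0xff

Answer: 7 steps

v1: -9,-7,-5,-3,-1,0,0,0
v3: 1,3,5,7,9,11,13,15
v0: -9,-7,-5,-3,-1,0,0,0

steps = 7; useful = 56; efficiency = 56/56 = 1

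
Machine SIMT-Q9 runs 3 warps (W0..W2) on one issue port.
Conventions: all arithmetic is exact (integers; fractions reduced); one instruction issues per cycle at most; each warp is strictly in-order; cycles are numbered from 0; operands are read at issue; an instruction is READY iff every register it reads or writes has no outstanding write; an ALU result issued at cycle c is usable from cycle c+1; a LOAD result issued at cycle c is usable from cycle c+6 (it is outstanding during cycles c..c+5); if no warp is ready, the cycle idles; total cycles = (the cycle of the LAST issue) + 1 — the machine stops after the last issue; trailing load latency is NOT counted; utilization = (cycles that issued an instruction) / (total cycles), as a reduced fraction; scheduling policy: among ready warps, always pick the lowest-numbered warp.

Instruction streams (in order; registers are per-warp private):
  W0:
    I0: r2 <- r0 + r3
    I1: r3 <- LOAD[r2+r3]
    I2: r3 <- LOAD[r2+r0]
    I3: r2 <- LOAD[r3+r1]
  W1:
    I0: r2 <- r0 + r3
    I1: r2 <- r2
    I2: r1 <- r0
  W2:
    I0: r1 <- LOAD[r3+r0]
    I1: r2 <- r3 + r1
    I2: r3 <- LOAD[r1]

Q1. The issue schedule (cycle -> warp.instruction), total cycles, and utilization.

cycle 0: W0.I0
cycle 1: W0.I1
cycle 2: W1.I0
cycle 3: W1.I1
cycle 4: W1.I2
cycle 5: W2.I0
cycle 6: idle
cycle 7: W0.I2
cycle 8: idle
cycle 9: idle
cycle 10: idle
cycle 11: W2.I1
cycle 12: W2.I2
cycle 13: W0.I3

Answer: 14 cycles, utilization 5/7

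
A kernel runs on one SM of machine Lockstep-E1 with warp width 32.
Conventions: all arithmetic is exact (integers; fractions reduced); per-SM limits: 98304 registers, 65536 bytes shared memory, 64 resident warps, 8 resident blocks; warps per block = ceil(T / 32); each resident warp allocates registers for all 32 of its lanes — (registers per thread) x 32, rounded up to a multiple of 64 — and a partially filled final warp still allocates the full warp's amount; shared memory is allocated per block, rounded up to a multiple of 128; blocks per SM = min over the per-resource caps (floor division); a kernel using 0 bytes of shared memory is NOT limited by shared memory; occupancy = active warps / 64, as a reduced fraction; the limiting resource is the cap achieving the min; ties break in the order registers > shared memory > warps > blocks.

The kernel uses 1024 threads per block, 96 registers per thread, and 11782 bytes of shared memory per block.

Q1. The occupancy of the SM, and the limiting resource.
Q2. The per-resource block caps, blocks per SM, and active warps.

Answer: occupancy 1/2, limited by registers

registers: 1 block
shared memory: 5 blocks
warps: 2 blocks
blocks: 8 blocks

Answer: 1 block, 32 active warps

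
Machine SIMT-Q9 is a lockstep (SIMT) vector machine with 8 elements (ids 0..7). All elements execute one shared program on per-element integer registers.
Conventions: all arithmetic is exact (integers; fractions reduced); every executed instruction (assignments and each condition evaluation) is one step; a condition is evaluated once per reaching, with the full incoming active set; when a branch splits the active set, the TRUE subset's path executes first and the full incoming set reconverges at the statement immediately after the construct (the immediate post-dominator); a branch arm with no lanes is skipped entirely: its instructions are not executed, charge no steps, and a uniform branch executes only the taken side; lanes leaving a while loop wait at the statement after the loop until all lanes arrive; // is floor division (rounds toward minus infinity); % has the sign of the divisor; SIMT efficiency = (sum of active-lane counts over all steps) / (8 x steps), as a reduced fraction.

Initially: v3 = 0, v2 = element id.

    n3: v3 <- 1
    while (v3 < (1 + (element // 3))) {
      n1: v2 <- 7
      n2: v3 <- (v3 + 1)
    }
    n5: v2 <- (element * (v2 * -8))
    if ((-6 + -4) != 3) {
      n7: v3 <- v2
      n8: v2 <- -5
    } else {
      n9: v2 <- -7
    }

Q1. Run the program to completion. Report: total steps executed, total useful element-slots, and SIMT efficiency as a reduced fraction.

Answer: 12 steps, 69 useful, 23/32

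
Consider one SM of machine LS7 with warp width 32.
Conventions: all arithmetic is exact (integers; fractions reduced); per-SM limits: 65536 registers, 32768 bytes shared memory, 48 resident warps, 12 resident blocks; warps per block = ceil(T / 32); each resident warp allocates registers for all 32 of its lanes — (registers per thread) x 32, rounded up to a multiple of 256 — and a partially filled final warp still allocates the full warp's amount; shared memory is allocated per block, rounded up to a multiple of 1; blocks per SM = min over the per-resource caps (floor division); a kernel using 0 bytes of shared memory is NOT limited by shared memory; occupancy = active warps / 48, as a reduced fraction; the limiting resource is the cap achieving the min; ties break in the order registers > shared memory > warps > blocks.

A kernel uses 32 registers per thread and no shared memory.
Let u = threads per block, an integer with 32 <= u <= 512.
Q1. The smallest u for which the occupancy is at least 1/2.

Answer: u = 33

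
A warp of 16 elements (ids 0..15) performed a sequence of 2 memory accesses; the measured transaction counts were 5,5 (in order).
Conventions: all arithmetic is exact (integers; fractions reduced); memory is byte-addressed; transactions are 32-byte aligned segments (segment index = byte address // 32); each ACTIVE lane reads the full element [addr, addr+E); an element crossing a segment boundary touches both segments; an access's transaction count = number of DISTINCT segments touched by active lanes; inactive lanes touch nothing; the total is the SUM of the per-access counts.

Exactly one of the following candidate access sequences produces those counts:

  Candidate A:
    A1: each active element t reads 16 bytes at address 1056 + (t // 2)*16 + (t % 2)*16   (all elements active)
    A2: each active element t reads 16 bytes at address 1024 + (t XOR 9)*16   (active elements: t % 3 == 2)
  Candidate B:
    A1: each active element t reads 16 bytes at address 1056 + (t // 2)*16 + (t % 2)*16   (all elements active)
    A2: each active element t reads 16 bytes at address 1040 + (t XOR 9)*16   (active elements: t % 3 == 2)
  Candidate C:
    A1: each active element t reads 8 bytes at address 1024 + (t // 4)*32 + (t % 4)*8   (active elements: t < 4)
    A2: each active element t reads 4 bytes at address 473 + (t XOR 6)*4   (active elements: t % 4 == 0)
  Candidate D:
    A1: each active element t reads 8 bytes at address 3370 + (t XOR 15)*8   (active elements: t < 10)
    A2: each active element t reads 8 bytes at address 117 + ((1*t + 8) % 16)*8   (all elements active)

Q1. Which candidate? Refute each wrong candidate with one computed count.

B: A2 gives 3 transactions, not 5
C: A1 gives 1 transaction, not 5
D: A1 gives 4 transactions, not 5
A: all counts match (5,5)

Answer: A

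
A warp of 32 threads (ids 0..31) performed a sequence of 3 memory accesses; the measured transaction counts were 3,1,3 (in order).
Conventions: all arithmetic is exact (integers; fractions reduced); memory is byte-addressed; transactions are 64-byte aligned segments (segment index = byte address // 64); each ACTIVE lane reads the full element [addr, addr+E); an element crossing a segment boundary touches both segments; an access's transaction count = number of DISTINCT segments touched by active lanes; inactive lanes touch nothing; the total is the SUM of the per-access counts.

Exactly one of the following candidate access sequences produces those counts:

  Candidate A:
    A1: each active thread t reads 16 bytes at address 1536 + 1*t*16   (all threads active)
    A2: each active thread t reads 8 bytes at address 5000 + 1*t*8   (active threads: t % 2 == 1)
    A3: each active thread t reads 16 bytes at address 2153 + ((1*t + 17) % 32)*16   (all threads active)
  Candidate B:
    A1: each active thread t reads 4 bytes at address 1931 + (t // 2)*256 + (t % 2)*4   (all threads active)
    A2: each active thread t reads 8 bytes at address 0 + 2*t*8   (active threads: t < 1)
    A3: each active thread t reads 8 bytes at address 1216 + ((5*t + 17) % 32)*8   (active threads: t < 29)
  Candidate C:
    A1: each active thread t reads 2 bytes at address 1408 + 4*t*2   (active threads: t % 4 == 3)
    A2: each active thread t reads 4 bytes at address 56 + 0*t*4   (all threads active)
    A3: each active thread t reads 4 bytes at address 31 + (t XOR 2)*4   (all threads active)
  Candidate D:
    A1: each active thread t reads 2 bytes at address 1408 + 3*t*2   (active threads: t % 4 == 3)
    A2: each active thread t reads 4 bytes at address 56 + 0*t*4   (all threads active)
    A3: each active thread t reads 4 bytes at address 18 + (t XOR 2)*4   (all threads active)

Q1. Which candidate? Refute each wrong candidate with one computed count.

A: A1 gives 8 transactions, not 3
B: A1 gives 16 transactions, not 3
C: A1 gives 4 transactions, not 3
D: all counts match (3,1,3)

Answer: D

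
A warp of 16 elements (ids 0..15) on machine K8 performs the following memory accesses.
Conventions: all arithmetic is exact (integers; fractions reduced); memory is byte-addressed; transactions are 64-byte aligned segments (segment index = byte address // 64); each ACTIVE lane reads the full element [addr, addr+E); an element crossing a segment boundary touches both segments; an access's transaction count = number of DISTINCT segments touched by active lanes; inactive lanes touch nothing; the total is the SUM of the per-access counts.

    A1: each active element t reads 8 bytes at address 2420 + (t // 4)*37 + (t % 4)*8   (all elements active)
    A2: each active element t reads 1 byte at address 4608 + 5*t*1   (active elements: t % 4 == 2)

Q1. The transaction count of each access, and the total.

A1: 4 transactions
A2: 2 transactions

Answer: 4,2; total 6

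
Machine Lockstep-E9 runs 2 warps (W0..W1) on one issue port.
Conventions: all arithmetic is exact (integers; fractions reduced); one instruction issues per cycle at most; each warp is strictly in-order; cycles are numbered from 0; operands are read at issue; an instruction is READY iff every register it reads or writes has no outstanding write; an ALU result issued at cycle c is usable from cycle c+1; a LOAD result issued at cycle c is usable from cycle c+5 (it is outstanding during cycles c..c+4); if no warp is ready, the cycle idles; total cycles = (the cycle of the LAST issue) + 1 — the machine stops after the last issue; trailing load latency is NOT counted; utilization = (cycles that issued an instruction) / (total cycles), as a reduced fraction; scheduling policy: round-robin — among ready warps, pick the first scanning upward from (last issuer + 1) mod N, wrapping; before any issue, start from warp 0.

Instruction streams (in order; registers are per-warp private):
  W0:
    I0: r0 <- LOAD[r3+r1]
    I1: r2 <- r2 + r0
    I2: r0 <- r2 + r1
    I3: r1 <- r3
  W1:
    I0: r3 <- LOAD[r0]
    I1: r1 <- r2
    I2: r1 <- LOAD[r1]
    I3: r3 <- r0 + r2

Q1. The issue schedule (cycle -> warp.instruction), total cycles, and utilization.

cycle 0: W0.I0
cycle 1: W1.I0
cycle 2: W1.I1
cycle 3: W1.I2
cycle 4: idle
cycle 5: W0.I1
cycle 6: W1.I3
cycle 7: W0.I2
cycle 8: W0.I3

Answer: 9 cycles, utilization 8/9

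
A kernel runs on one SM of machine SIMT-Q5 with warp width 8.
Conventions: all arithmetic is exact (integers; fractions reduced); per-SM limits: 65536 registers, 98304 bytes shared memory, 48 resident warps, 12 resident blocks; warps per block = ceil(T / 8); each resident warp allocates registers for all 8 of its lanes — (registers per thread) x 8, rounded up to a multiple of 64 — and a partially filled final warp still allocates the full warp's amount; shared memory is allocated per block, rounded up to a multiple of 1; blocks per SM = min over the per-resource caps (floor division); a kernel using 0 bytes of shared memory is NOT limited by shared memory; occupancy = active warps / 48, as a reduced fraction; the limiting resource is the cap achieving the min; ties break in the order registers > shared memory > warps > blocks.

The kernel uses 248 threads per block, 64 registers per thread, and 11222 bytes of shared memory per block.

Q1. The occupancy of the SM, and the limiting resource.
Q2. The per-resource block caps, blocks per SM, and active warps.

Answer: occupancy 31/48, limited by warps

registers: 4 blocks
shared memory: 8 blocks
warps: 1 block
blocks: 12 blocks

Answer: 1 block, 31 active warps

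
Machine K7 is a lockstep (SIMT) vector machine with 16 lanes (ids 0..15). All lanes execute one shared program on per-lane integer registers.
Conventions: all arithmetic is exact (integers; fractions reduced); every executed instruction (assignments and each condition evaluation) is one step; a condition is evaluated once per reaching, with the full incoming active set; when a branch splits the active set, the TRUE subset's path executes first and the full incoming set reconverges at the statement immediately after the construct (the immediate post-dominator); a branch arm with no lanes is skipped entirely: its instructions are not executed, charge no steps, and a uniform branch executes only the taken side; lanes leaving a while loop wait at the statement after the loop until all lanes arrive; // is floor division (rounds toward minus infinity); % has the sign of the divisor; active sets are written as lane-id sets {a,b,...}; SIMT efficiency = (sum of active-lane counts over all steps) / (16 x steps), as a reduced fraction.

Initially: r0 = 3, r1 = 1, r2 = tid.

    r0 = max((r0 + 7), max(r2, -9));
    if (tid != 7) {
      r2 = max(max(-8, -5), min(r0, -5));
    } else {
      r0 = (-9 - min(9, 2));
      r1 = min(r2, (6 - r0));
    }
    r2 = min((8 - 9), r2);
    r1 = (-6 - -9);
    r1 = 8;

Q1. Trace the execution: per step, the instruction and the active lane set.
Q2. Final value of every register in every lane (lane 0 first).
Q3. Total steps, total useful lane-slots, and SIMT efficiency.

step 0: r0 <- max((r0 + 7), max(r2, -9)) {0,1,2,3,4,5,6,7,8,9,10,11,12,13,14,15}
step 1: eval (tid != 7)              {0,1,2,3,4,5,6,7,8,9,10,11,12,13,14,15}
step 2: r2 <- max(max(-8, -5), min(r0, -5)) {0,1,2,3,4,5,6,8,9,10,11,12,13,14,15}
step 3: r0 <- (-9 - min(9, 2))       {7}
step 4: r1 <- min(r2, (6 - r0))      {7}
step 5: r2 <- min((8 - 9), r2)       {0,1,2,3,4,5,6,7,8,9,10,11,12,13,14,15}
step 6: r1 <- (-6 - -9)              {0,1,2,3,4,5,6,7,8,9,10,11,12,13,14,15}
step 7: r1 <- 8                      {0,1,2,3,4,5,6,7,8,9,10,11,12,13,14,15}

Answer: 8 steps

r0: 10,10,10,10,10,10,10,-11,10,10,10,11,12,13,14,15
r1: 8,8,8,8,8,8,8,8,8,8,8,8,8,8,8,8
r2: -5,-5,-5,-5,-5,-5,-5,-1,-5,-5,-5,-5,-5,-5,-5,-5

steps = 8; useful = 97; efficiency = 97/128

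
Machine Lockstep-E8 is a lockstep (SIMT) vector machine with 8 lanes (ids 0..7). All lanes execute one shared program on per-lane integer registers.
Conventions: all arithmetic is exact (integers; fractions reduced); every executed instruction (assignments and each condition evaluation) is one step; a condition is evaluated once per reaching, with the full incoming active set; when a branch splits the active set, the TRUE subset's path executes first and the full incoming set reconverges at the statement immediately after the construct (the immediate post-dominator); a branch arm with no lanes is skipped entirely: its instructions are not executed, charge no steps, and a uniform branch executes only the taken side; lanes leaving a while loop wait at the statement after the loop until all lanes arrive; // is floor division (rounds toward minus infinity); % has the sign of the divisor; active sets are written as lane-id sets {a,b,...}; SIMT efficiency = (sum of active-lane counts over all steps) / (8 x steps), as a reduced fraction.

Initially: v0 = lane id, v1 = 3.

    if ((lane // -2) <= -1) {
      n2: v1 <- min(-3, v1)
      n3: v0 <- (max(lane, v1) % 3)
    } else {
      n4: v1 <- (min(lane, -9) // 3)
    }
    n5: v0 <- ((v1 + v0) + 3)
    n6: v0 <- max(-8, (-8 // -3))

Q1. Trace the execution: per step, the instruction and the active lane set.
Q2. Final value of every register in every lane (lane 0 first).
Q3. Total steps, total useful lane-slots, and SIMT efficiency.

step 0: eval ((lane // -2) <= -1)    {0,1,2,3,4,5,6,7}
step 1: v1 <- min(-3, v1)            {1,2,3,4,5,6,7}
step 2: v0 <- (max(lane, v1) % 3)    {1,2,3,4,5,6,7}
step 3: v1 <- (min(lane, -9) // 3)   {0}
step 4: v0 <- ((v1 + v0) + 3)        {0,1,2,3,4,5,6,7}
step 5: v0 <- max(-8, (-8 // -3))    {0,1,2,3,4,5,6,7}

Answer: 6 steps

v0: 2,2,2,2,2,2,2,2
v1: -3,-3,-3,-3,-3,-3,-3,-3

steps = 6; useful = 39; efficiency = 39/48 = 13/16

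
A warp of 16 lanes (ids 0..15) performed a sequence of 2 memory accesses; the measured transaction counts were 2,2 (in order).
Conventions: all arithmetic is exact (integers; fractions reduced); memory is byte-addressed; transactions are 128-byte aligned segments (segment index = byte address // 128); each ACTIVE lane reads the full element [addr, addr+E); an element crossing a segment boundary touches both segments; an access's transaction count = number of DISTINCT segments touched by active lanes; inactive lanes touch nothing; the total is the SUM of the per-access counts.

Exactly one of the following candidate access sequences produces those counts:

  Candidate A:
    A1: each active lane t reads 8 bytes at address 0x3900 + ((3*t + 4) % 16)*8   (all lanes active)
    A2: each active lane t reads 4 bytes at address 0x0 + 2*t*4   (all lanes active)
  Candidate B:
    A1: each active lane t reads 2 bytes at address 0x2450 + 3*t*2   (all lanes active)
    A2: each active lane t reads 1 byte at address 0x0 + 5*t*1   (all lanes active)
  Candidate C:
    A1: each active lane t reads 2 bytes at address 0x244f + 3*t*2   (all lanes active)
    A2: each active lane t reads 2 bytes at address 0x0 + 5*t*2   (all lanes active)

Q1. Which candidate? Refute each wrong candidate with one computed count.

A: A1 gives 1 transaction, not 2
B: A2 gives 1 transaction, not 2
C: all counts match (2,2)

Answer: C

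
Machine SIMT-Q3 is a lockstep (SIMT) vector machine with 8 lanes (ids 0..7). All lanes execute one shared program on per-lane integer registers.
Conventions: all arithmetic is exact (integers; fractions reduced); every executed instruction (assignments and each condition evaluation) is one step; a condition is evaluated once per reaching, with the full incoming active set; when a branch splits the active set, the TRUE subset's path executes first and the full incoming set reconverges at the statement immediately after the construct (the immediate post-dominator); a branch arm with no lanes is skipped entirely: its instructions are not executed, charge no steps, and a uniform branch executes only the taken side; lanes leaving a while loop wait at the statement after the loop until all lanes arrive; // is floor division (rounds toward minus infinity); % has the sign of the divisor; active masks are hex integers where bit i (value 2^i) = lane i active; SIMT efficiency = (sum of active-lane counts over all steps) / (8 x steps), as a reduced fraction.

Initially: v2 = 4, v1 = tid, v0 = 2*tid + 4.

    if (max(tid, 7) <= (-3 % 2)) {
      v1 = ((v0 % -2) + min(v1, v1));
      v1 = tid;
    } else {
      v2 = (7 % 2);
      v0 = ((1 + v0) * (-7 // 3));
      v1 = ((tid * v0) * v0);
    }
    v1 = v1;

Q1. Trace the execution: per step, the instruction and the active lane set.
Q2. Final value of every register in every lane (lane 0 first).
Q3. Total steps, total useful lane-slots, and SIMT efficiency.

step 0: eval (max(tid, 7) <= (-3 % 2)) 0xff
step 1: v2 <- (7 % 2)                0xff
step 2: v0 <- ((1 + v0) * (-7 // 3)) 0xff
step 3: v1 <- ((tid * v0) * v0)      0xff
step 4: v1 <- v1                     0xff

Answer: 5 steps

v2: 1,1,1,1,1,1,1,1
v1: 0,441,1458,3267,6084,10125,15606,22743
v0: -15,-21,-27,-33,-39,-45,-51,-57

steps = 5; useful = 40; efficiency = 40/40 = 1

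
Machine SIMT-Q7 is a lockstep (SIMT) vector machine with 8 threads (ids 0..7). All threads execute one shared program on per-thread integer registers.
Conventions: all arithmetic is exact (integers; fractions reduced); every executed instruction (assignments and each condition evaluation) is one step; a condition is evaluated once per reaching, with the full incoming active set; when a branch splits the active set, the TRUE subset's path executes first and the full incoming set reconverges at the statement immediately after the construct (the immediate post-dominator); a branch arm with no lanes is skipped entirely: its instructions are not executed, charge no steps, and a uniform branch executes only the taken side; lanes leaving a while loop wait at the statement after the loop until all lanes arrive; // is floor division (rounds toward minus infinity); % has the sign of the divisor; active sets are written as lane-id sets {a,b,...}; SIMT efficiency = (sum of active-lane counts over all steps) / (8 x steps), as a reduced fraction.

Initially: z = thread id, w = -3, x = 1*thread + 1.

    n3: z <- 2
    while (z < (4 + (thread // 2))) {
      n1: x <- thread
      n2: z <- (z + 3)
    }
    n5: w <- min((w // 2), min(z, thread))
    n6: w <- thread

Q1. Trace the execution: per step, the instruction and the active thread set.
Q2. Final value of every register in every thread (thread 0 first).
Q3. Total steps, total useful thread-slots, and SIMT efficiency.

step 0: z <- 2                       {0,1,2,3,4,5,6,7}
step 1: eval (z < (4 + (thread // 2))) {0,1,2,3,4,5,6,7}
step 2: x <- thread                  {0,1,2,3,4,5,6,7}
step 3: z <- (z + 3)                 {0,1,2,3,4,5,6,7}
step 4: eval (z < (4 + (thread // 2))) {0,1,2,3,4,5,6,7}
step 5: x <- thread                  {4,5,6,7}
step 6: z <- (z + 3)                 {4,5,6,7}
step 7: eval (z < (4 + (thread // 2))) {4,5,6,7}
step 8: w <- min((w // 2), min(z, thread)) {0,1,2,3,4,5,6,7}
step 9: w <- thread                  {0,1,2,3,4,5,6,7}

Answer: 10 steps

z: 5,5,5,5,8,8,8,8
w: 0,1,2,3,4,5,6,7
x: 0,1,2,3,4,5,6,7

steps = 10; useful = 68; efficiency = 68/80 = 17/20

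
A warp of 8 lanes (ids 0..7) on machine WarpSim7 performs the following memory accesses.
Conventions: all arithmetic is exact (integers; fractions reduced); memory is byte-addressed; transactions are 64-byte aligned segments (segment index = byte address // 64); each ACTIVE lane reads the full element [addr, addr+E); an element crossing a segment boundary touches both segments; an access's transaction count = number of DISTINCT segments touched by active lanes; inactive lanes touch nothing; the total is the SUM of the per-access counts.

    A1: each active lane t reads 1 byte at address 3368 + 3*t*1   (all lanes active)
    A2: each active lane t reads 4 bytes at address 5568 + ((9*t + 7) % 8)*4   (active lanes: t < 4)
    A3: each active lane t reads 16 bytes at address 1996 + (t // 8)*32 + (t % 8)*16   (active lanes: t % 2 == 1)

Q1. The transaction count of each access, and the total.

A1: 1 transaction
A2: 1 transaction
A3: 3 transactions

Answer: 1,1,3; total 5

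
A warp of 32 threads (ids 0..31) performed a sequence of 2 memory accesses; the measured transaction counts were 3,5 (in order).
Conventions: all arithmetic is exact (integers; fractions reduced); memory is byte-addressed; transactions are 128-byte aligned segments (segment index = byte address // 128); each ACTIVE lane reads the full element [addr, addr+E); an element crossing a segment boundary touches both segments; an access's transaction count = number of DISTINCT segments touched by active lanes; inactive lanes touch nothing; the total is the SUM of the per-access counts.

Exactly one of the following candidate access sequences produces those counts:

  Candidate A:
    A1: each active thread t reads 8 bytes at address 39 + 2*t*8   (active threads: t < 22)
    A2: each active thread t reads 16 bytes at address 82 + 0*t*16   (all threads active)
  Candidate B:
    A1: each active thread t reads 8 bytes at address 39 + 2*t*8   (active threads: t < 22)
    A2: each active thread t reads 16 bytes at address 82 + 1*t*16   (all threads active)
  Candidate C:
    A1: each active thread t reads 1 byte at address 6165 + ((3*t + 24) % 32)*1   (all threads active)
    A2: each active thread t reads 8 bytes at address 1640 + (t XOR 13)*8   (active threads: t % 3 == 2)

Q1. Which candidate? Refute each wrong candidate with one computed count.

A: A2 gives 1 transaction, not 5
C: A1 gives 1 transaction, not 3
B: all counts match (3,5)

Answer: B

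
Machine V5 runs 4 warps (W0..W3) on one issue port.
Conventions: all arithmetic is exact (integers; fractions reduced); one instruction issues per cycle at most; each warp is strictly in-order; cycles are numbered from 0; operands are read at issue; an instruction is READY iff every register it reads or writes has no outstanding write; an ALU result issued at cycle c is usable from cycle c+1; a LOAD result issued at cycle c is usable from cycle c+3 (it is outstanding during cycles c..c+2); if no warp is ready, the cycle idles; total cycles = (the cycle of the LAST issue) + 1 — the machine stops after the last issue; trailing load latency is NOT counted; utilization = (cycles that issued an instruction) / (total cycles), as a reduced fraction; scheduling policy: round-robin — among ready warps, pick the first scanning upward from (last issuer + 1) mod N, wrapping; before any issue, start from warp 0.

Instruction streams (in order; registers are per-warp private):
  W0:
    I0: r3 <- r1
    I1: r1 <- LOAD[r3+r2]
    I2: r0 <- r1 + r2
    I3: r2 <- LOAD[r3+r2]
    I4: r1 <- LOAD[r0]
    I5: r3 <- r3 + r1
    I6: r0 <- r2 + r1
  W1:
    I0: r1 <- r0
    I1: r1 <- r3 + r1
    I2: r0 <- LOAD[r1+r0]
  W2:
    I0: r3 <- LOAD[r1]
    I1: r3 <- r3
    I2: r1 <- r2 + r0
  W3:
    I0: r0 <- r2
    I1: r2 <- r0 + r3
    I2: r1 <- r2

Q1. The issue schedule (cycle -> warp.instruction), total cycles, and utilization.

cycle 0: W0.I0
cycle 1: W1.I0
cycle 2: W2.I0
cycle 3: W3.I0
cycle 4: W0.I1
cycle 5: W1.I1
cycle 6: W2.I1
cycle 7: W3.I1
cycle 8: W0.I2
cycle 9: W1.I2
cycle 10: W2.I2
cycle 11: W3.I2
cycle 12: W0.I3
cycle 13: W0.I4
cycle 14: idle
cycle 15: idle
cycle 16: W0.I5
cycle 17: W0.I6

Answer: 18 cycles, utilization 8/9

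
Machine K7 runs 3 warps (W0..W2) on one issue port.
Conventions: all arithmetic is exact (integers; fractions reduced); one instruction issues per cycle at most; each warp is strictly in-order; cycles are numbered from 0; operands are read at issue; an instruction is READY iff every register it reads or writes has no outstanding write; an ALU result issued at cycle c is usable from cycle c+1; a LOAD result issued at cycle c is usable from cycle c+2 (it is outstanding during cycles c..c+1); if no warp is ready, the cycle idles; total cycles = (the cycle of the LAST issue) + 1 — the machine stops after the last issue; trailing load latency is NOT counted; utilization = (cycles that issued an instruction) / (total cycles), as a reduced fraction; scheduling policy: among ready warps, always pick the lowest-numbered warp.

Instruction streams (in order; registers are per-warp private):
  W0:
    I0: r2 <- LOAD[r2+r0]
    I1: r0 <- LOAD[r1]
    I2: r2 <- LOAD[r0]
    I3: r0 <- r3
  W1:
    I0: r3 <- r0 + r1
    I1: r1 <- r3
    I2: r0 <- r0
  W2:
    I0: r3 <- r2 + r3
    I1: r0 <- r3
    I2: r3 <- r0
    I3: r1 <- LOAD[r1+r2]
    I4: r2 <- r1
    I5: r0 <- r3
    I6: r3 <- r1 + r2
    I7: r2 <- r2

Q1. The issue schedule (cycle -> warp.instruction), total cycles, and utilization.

cycle 0: W0.I0
cycle 1: W0.I1
cycle 2: W1.I0
cycle 3: W0.I2
cycle 4: W0.I3
cycle 5: W1.I1
cycle 6: W1.I2
cycle 7: W2.I0
cycle 8: W2.I1
cycle 9: W2.I2
cycle 10: W2.I3
cycle 11: idle
cycle 12: W2.I4
cycle 13: W2.I5
cycle 14: W2.I6
cycle 15: W2.I7

Answer: 16 cycles, utilization 15/16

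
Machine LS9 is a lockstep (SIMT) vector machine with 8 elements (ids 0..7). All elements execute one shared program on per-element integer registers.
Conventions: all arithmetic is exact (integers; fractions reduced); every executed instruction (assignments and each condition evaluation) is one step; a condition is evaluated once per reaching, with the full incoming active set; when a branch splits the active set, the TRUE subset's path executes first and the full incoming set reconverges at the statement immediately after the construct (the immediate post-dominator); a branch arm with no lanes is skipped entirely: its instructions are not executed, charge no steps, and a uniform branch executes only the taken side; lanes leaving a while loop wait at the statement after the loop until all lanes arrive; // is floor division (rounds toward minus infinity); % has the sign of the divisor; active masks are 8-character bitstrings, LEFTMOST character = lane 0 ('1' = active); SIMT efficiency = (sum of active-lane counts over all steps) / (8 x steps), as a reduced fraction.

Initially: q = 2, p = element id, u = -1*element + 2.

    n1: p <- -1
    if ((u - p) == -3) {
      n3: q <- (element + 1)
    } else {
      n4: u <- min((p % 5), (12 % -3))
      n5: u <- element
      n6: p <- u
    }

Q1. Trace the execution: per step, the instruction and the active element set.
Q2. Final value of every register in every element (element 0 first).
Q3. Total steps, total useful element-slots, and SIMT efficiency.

step 0: p <- -1                      11111111
step 1: eval ((u - p) == -3)         11111111
step 2: q <- (element + 1)           00000010
step 3: u <- min((p % 5), (12 % -3)) 11111101
step 4: u <- element                 11111101
step 5: p <- u                       11111101

Answer: 6 steps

q: 2,2,2,2,2,2,7,2
p: 0,1,2,3,4,5,-1,7
u: 0,1,2,3,4,5,-4,7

steps = 6; useful = 38; efficiency = 38/48 = 19/24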